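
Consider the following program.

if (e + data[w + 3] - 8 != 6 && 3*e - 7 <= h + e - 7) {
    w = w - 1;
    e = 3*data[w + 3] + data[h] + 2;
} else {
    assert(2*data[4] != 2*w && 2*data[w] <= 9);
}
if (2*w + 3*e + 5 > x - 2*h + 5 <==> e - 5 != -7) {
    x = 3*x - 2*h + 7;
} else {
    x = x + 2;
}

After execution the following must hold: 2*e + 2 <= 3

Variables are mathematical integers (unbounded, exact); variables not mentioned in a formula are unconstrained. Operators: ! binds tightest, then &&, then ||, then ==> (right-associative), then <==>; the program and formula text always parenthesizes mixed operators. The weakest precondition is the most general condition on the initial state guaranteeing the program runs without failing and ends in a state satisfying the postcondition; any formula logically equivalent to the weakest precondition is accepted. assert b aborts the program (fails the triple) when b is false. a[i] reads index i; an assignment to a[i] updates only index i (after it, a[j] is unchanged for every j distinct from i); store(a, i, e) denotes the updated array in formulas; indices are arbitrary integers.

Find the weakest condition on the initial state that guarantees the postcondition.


Working backward. After the program, the postcondition 2*e + 2 <= 3 must hold; in canonical form it is 2*e <= 1.
Then branch requires 2*e <= 1; else branch requires 2*e <= 1.
Before the if: ((3*e + 2*h + 2*w > x <==> e != -2) ==> 2*e <= 1) && ((!(3*e + 2*h + 2*w > x <==> e != -2)) ==> 2*e <= 1)
Then branch requires ((9*data[w + 2] + 3*data[h] + 2*h + 2*w > x - 4 <==> 3*data[w + 2] + data[h] != -4) ==> 6*data[w + 2] + 2*data[h] <= -3) && ((!(9*data[w + 2] + 3*data[h] + 2*h + 2*w > x - 4 <==> 3*data[w + 2] + data[h] != -4)) ==> 6*data[w + 2] + 2*data[h] <= -3); else branch requires 2*data[4] != 2*w && 2*data[w] <= 9 && ((3*e + 2*h + 2*w > x <==> e != -2) ==> 2*e <= 1) && ((!(3*e + 2*h + 2*w > x <==> e != -2)) ==> 2*e <= 1).
Before the if: ((data[w + 3] + e != 14 && 2*e <= h) ==> (((9*data[w + 2] + 3*data[h] + 2*h + 2*w > x - 4 <==> 3*data[w + 2] + data[h] != -4) ==> 6*data[w + 2] + 2*data[h] <= -3) && ((!(9*data[w + 2] + 3*data[h] + 2*h + 2*w > x - 4 <==> 3*data[w + 2] + data[h] != -4)) ==> 6*data[w + 2] + 2*data[h] <= -3))) && ((!(data[w + 3] + e != 14 && 2*e <= h)) ==> (2*data[4] != 2*w && 2*data[w] <= 9 && ((3*e + 2*h + 2*w > x <==> e != -2) ==> 2*e <= 1) && ((!(3*e + 2*h + 2*w > x <==> e != -2)) ==> 2*e <= 1)))
Answer: WP = ((data[w + 3] + e != 14 && 2*e <= h) ==> (((9*data[w + 2] + 3*data[h] + 2*h + 2*w > x - 4 <==> 3*data[w + 2] + data[h] != -4) ==> 6*data[w + 2] + 2*data[h] <= -3) && ((!(9*data[w + 2] + 3*data[h] + 2*h + 2*w > x - 4 <==> 3*data[w + 2] + data[h] != -4)) ==> 6*data[w + 2] + 2*data[h] <= -3))) && ((!(data[w + 3] + e != 14 && 2*e <= h)) ==> (2*data[4] != 2*w && 2*data[w] <= 9 && ((3*e + 2*h + 2*w > x <==> e != -2) ==> 2*e <= 1) && ((!(3*e + 2*h + 2*w > x <==> e != -2)) ==> 2*e <= 1)))


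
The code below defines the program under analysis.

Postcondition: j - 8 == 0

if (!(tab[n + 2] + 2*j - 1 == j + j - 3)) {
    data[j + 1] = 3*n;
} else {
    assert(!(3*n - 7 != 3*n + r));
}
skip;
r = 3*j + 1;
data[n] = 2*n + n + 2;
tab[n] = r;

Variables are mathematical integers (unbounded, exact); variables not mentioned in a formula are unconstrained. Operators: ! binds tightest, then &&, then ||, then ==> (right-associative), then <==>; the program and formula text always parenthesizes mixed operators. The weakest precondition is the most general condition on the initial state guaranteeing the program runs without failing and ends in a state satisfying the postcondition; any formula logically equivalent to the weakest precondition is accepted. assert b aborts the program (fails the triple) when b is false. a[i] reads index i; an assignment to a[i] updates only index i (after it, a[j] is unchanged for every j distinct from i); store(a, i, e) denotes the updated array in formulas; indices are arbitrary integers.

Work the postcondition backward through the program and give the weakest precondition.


Working backward. After the program, the postcondition j - 8 == 0 must hold; in canonical form it is j == 8.
Before tab[n] := r: j == 8
Before data[n] := 2*n + n + 2: j == 8
Before r := 3*j + 1: j == 8
Before skip: j == 8
Then branch requires j == 8; else branch requires (!(r != -7)) && j == 8.
Before the if: ((!(tab[n + 2] == -2)) ==> j == 8) && (tab[n + 2] == -2 ==> ((!(r != -7)) && j == 8))
Answer: WP = ((!(tab[n + 2] == -2)) ==> j == 8) && (tab[n + 2] == -2 ==> ((!(r != -7)) && j == 8))


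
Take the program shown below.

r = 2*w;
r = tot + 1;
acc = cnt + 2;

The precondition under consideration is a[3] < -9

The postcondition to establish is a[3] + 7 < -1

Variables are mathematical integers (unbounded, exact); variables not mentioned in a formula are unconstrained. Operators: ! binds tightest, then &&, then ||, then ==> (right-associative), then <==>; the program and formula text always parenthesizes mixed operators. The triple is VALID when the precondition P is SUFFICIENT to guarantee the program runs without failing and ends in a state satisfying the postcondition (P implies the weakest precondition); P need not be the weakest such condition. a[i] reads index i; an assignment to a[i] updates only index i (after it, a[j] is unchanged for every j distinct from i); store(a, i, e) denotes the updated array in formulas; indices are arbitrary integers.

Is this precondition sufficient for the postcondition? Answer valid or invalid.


Working backward. After the program, the postcondition a[3] + 7 < -1 must hold; in canonical form it is a[3] < -8.
Before acc := cnt + 2: a[3] < -8
Before r := tot + 1: a[3] < -8
Before r := 2*w: a[3] < -8
The weakest precondition is a[3] < -8.
Check whether a[3] < -9 implies it.
Every state satisfying the precondition satisfies the weakest precondition: the implication holds.
Answer: valid


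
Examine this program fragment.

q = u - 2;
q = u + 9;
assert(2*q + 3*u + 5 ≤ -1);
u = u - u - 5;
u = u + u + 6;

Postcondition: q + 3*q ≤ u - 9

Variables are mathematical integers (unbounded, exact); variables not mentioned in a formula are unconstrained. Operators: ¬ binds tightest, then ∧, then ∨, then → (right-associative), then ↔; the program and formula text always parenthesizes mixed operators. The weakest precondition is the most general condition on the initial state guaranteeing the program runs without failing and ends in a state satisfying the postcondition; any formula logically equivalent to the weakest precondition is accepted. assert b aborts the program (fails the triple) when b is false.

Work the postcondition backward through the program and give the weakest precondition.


Working backward. After the program, the postcondition q + 3*q ≤ u - 9 must hold; in canonical form it is 4*q ≤ u - 9.
Before u := u + u + 6: 4*q ≤ 2*u - 3
Before u := u - u - 5: 4*q ≤ -13
Before assert 2*q + 3*u + 5 ≤ -1: 2*q + 3*u ≤ -6 ∧ 4*q ≤ -13
Before q := u + 9: 5*u ≤ -24 ∧ 4*u ≤ -49
Before q := u - 2: 5*u ≤ -24 ∧ 4*u ≤ -49
Answer: WP = 5*u ≤ -24 ∧ 4*u ≤ -49


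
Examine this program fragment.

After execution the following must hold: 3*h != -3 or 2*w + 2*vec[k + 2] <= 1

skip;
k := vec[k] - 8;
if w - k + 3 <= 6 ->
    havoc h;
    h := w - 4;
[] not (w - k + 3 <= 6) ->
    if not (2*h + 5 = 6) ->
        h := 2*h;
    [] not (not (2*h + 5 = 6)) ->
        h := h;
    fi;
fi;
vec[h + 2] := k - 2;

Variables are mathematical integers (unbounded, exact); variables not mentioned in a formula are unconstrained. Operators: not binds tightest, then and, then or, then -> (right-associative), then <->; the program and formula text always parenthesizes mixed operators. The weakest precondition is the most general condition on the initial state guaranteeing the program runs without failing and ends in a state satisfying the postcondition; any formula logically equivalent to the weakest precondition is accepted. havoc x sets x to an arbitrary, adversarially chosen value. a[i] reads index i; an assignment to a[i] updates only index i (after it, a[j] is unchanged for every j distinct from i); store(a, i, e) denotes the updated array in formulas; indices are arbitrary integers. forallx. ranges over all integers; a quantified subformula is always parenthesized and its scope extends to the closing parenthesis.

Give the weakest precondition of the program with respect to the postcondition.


Working backward. After the program, the postcondition 3*h != -3 or 2*w + 2*vec[k + 2] <= 1 must hold; in canonical form it is 3*h != -3 or 2*vec[k + 2] + 2*w <= 1.
Before vec[h + 2] := k - 2: 3*h != -3 or 2*store(vec, h + 2, k - 2)[k + 2] + 2*w <= 1
Then branch requires 3*w != 9 or 2*store(vec, w - 2, k - 2)[k + 2] + 2*w <= 1; else branch requires ((not (2*h = 1)) -> (6*h != -3 or 2*store(vec, 2*h + 2, k - 2)[k + 2] + 2*w <= 1)) and (2*h = 1 -> (3*h != -3 or 2*store(vec, h + 2, k - 2)[k + 2] + 2*w <= 1)).
Before the if: (w <= k + 3 -> (3*w != 9 or 2*store(vec, w - 2, k - 2)[k + 2] + 2*w <= 1)) and ((not (w <= k + 3)) -> (((not (2*h = 1)) -> (6*h != -3 or 2*store(vec, 2*h + 2, k - 2)[k + 2] + 2*w <= 1)) and (2*h = 1 -> (3*h != -3 or 2*store(vec, h + 2, k - 2)[k + 2] + 2*w <= 1))))
Before k := vec[k] - 8: (w <= vec[k] - 5 -> (3*w != 9 or 2*store(vec, w - 2, vec[k] - 10)[vec[k] - 6] + 2*w <= 1)) and ((not (w <= vec[k] - 5)) -> (((not (2*h = 1)) -> (6*h != -3 or 2*store(vec, 2*h + 2, vec[k] - 10)[vec[k] - 6] + 2*w <= 1)) and (2*h = 1 -> (3*h != -3 or 2*store(vec, h + 2, vec[k] - 10)[vec[k] - 6] + 2*w <= 1))))
Before skip: (w <= vec[k] - 5 -> (3*w != 9 or 2*store(vec, w - 2, vec[k] - 10)[vec[k] - 6] + 2*w <= 1)) and ((not (w <= vec[k] - 5)) -> (((not (2*h = 1)) -> (6*h != -3 or 2*store(vec, 2*h + 2, vec[k] - 10)[vec[k] - 6] + 2*w <= 1)) and (2*h = 1 -> (3*h != -3 or 2*store(vec, h + 2, vec[k] - 10)[vec[k] - 6] + 2*w <= 1))))
Answer: WP = (w <= vec[k] - 5 -> (3*w != 9 or 2*store(vec, w - 2, vec[k] - 10)[vec[k] - 6] + 2*w <= 1)) and ((not (w <= vec[k] - 5)) -> (((not (2*h = 1)) -> (6*h != -3 or 2*store(vec, 2*h + 2, vec[k] - 10)[vec[k] - 6] + 2*w <= 1)) and (2*h = 1 -> (3*h != -3 or 2*store(vec, h + 2, vec[k] - 10)[vec[k] - 6] + 2*w <= 1))))


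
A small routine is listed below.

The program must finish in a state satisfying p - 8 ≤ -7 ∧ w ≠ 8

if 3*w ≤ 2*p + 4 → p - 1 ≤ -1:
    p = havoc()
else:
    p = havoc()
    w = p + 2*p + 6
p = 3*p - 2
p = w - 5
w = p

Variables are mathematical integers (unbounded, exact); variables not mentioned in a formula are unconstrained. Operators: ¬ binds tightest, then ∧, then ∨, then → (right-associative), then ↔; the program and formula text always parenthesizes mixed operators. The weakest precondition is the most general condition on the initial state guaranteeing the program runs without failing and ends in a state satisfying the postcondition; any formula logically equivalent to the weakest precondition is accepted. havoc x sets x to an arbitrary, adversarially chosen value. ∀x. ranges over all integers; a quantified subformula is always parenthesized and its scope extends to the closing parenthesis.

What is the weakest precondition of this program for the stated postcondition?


Working backward. After the program, the postcondition p - 8 ≤ -7 ∧ w ≠ 8 must hold; in canonical form it is p ≤ 1 ∧ w ≠ 8.
Before w := p: p ≤ 1 ∧ p ≠ 8
Before p := w - 5: w ≤ 6 ∧ w ≠ 13
Before p := 3*p - 2: w ≤ 6 ∧ w ≠ 13
Then branch requires w ≤ 6 ∧ w ≠ 13; else branch requires ∀p_1. (3*p_1 ≤ 0 ∧ 3*p_1 ≠ 7).
Before the if: ((3*w ≤ 2*p + 4 → p ≤ 0) → (w ≤ 6 ∧ w ≠ 13)) ∧ ((¬(3*w ≤ 2*p + 4 → p ≤ 0)) → (∀p_1. (3*p_1 ≤ 0 ∧ 3*p_1 ≠ 7)))
Answer: WP = ((3*w ≤ 2*p + 4 → p ≤ 0) → (w ≤ 6 ∧ w ≠ 13)) ∧ ((¬(3*w ≤ 2*p + 4 → p ≤ 0)) → (∀p_1. (3*p_1 ≤ 0 ∧ 3*p_1 ≠ 7)))


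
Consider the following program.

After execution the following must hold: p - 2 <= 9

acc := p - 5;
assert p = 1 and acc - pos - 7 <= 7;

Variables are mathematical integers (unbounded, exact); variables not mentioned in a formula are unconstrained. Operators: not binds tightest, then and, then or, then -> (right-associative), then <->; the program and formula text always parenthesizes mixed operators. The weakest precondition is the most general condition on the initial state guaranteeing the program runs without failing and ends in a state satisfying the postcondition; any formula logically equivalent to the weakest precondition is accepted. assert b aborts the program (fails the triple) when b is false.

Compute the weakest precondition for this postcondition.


Working backward. After the program, the postcondition p - 2 <= 9 must hold; in canonical form it is p <= 11.
Before assert p = 1 and acc - pos - 7 <= 7: p = 1 and acc <= pos + 14 and p <= 11
Before acc := p - 5: p = 1 and p <= pos + 19 and p <= 11
Answer: WP = p = 1 and p <= pos + 19 and p <= 11


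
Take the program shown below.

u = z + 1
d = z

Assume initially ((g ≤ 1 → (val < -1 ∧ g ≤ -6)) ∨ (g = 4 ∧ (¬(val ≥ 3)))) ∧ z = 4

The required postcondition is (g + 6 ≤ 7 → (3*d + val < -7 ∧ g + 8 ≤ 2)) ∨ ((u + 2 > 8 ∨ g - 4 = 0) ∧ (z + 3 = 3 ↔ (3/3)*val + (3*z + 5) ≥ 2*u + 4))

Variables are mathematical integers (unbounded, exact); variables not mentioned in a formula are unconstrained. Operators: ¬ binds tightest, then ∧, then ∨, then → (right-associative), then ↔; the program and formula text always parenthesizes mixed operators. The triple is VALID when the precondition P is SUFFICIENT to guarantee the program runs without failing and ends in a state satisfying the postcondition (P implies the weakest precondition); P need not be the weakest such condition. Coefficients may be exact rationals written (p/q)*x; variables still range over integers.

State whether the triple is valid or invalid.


Working backward. After the program, the postcondition (g + 6 ≤ 7 → (3*d + val < -7 ∧ g + 8 ≤ 2)) ∨ ((u + 2 > 8 ∨ g - 4 = 0) ∧ (z + 3 = 3 ↔ (3/3)*val + (3*z + 5) ≥ 2*u + 4)) must hold; in canonical form it is (g ≤ 1 → (3*d + val < -7 ∧ g ≤ -6)) ∨ ((u > 6 ∨ g = 4) ∧ (z = 0 ↔ val + 3*z ≥ 2*u - 1)).
Before d := z: (g ≤ 1 → (val + 3*z < -7 ∧ g ≤ -6)) ∨ ((u > 6 ∨ g = 4) ∧ (z = 0 ↔ val + 3*z ≥ 2*u - 1))
Before u := z + 1: (g ≤ 1 → (val + 3*z < -7 ∧ g ≤ -6)) ∨ ((z > 5 ∨ g = 4) ∧ (z = 0 ↔ val + z ≥ 1))
The weakest precondition is (g ≤ 1 → (val + 3*z < -7 ∧ g ≤ -6)) ∨ ((z > 5 ∨ g = 4) ∧ (z = 0 ↔ val + z ≥ 1)).
Check whether ((g ≤ 1 → (val < -1 ∧ g ≤ -6)) ∨ (g = 4 ∧ (¬(val ≥ 3)))) ∧ z = 4 implies it.
Countermodel: at the initial state g = -6, val = -4, z = 4, the precondition holds but the weakest precondition fails.
Answer: invalid


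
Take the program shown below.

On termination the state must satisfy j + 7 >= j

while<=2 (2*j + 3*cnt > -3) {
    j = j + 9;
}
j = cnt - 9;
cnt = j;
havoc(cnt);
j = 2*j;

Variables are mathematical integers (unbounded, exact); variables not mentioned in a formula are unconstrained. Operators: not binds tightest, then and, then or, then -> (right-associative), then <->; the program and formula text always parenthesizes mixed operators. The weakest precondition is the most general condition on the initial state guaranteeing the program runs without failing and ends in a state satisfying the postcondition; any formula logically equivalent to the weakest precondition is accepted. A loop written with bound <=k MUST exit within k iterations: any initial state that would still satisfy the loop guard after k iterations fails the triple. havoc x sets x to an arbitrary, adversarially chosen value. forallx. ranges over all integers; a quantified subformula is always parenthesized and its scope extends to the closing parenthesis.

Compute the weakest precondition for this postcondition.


Working backward. After the program, the postcondition j + 7 >= j must hold; in canonical form it is true.
Before j := 2*j: true
Before havoc cnt: true
Before cnt := j: true
Before j := cnt - 9: true
Before the loop (bound <=2), unroll the exhaustion recursion (WP_0 = exit-now case; WP_j = one more guarded iteration, up to j = 2):
  WP_0: not (3*cnt + 2*j > -3)
  WP_1: 3*cnt + 2*j > -3 -> (not (3*cnt + 2*j > -21))
  WP_2: 3*cnt + 2*j > -3 -> (3*cnt + 2*j > -21 -> (not (3*cnt + 2*j > -39)))
So before the loop: 3*cnt + 2*j > -3 -> (3*cnt + 2*j > -21 -> (not (3*cnt + 2*j > -39)))
Answer: WP = 3*cnt + 2*j > -3 -> (3*cnt + 2*j > -21 -> (not (3*cnt + 2*j > -39)))


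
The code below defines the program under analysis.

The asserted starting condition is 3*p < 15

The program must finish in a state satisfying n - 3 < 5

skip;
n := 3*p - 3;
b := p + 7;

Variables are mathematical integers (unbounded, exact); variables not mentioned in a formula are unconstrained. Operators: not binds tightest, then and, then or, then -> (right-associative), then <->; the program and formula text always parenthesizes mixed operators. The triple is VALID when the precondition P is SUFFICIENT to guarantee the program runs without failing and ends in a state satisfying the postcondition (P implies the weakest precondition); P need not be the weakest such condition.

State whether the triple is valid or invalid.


Working backward. After the program, the postcondition n - 3 < 5 must hold; in canonical form it is n < 8.
Before b := p + 7: n < 8
Before n := 3*p - 3: 3*p < 11
Before skip: 3*p < 11
The weakest precondition is 3*p < 11.
Check whether 3*p < 15 implies it.
Countermodel: at the initial state p = 4, the precondition holds but the weakest precondition fails.
Answer: invalid


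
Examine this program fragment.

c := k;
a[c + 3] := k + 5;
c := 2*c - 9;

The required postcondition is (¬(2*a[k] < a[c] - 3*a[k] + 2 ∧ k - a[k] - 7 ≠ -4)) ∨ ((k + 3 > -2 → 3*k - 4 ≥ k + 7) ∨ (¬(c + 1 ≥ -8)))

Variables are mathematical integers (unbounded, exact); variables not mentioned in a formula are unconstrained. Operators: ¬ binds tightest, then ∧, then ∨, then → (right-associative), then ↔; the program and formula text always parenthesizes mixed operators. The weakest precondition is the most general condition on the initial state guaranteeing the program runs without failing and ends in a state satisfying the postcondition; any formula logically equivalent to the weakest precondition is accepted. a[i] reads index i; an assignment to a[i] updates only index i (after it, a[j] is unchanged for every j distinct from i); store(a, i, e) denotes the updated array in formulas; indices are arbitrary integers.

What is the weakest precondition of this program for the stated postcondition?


Working backward. After the program, the postcondition (¬(2*a[k] < a[c] - 3*a[k] + 2 ∧ k - a[k] - 7 ≠ -4)) ∨ ((k + 3 > -2 → 3*k - 4 ≥ k + 7) ∨ (¬(c + 1 ≥ -8))) must hold; in canonical form it is (¬(5*a[k] < a[c] + 2 ∧ k ≠ a[k] + 3)) ∨ (k > -5 → 2*k ≥ 11) ∨ (¬(c ≥ -9)).
Before c := 2*c - 9: (¬(5*a[k] < a[2*c - 9] + 2 ∧ k ≠ a[k] + 3)) ∨ (k > -5 → 2*k ≥ 11) ∨ (¬(2*c ≥ 0))
Before a[c + 3] := k + 5: (¬(5*store(a, c + 3, k + 5)[k] < store(a, c + 3, k + 5)[2*c - 9] + 2 ∧ k ≠ store(a, c + 3, k + 5)[k] + 3)) ∨ (k > -5 → 2*k ≥ 11) ∨ (¬(2*c ≥ 0))
Before c := k: (¬(5*store(a, k + 3, k + 5)[k] < store(a, k + 3, k + 5)[2*k - 9] + 2 ∧ k ≠ store(a, k + 3, k + 5)[k] + 3)) ∨ (k > -5 → 2*k ≥ 11) ∨ (¬(2*k ≥ 0))
Answer: WP = (¬(5*store(a, k + 3, k + 5)[k] < store(a, k + 3, k + 5)[2*k - 9] + 2 ∧ k ≠ store(a, k + 3, k + 5)[k] + 3)) ∨ (k > -5 → 2*k ≥ 11) ∨ (¬(2*k ≥ 0))


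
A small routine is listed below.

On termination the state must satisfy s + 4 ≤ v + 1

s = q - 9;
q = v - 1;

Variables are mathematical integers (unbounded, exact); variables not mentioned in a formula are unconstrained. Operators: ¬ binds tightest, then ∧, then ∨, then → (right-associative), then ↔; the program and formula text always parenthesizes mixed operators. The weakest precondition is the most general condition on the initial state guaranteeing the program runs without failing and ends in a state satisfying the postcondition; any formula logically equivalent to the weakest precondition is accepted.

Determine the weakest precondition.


Working backward. After the program, the postcondition s + 4 ≤ v + 1 must hold; in canonical form it is s ≤ v - 3.
Before q := v - 1: s ≤ v - 3
Before s := q - 9: q ≤ v + 6
Answer: WP = q ≤ v + 6


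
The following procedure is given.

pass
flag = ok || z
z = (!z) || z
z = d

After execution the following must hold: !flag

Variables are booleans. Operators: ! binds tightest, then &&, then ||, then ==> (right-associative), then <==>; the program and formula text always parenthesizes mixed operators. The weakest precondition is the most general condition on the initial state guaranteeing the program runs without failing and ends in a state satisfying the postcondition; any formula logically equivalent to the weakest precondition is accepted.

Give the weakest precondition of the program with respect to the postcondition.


Working backward. After the program, !flag must hold.
Before z := d: !flag
Before z := (!z) || z: !flag
Before flag := ok || z: !(ok || z)
Before skip: !(ok || z)
Answer: WP = !(ok || z)


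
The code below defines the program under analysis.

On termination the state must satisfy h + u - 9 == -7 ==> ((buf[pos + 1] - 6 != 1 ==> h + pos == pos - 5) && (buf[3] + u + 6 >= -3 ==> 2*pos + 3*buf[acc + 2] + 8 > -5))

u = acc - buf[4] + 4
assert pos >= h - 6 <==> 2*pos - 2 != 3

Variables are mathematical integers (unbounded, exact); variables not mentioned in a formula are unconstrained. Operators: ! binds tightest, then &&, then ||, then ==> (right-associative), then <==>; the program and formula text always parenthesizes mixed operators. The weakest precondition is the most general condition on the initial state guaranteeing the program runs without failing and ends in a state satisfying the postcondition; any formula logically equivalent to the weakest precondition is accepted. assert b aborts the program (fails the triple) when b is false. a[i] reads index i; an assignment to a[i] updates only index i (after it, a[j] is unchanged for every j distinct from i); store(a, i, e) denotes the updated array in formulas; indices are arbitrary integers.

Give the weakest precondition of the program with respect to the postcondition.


Working backward. After the program, the postcondition h + u - 9 == -7 ==> ((buf[pos + 1] - 6 != 1 ==> h + pos == pos - 5) && (buf[3] + u + 6 >= -3 ==> 2*pos + 3*buf[acc + 2] + 8 > -5)) must hold; in canonical form it is h + u == 2 ==> ((buf[pos + 1] != 7 ==> h == -5) && (buf[3] + u >= -9 ==> 3*buf[acc + 2] + 2*pos > -13)).
Before assert pos >= h - 6 <==> 2*pos - 2 != 3: (pos >= h - 6 <==> 2*pos != 5) && (h + u == 2 ==> ((buf[pos + 1] != 7 ==> h == -5) && (buf[3] + u >= -9 ==> 3*buf[acc + 2] + 2*pos > -13)))
Before u := acc - buf[4] + 4: (pos >= h - 6 <==> 2*pos != 5) && (acc + h == buf[4] - 2 ==> ((buf[pos + 1] != 7 ==> h == -5) && (buf[3] + acc >= buf[4] - 13 ==> 3*buf[acc + 2] + 2*pos > -13)))
Answer: WP = (pos >= h - 6 <==> 2*pos != 5) && (acc + h == buf[4] - 2 ==> ((buf[pos + 1] != 7 ==> h == -5) && (buf[3] + acc >= buf[4] - 13 ==> 3*buf[acc + 2] + 2*pos > -13)))


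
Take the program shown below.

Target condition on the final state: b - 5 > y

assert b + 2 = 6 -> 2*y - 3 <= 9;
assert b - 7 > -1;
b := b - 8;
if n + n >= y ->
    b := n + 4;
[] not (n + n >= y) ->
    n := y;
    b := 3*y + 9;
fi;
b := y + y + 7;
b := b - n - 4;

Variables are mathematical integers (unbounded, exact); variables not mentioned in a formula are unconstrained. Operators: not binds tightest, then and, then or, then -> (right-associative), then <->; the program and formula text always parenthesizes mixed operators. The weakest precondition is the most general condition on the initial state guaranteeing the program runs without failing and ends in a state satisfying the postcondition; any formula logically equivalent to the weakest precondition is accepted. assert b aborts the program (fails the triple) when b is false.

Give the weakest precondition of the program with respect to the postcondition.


Working backward. After the program, the postcondition b - 5 > y must hold; in canonical form it is b > y + 5.
Before b := b - n - 4: b > n + y + 9
Before b := y + y + 7: y > n + 2
Then branch requires y > n + 2; else branch requires false.
Before the if: (2*n >= y -> y > n + 2) and 2*n >= y
Before b := b - 8: (2*n >= y -> y > n + 2) and 2*n >= y
Before assert b - 7 > -1: b > 6 and (2*n >= y -> y > n + 2) and 2*n >= y
Before assert b + 2 = 6 -> 2*y - 3 <= 9: (b = 4 -> 2*y <= 12) and b > 6 and (2*n >= y -> y > n + 2) and 2*n >= y
Answer: WP = (b = 4 -> 2*y <= 12) and b > 6 and (2*n >= y -> y > n + 2) and 2*n >= y


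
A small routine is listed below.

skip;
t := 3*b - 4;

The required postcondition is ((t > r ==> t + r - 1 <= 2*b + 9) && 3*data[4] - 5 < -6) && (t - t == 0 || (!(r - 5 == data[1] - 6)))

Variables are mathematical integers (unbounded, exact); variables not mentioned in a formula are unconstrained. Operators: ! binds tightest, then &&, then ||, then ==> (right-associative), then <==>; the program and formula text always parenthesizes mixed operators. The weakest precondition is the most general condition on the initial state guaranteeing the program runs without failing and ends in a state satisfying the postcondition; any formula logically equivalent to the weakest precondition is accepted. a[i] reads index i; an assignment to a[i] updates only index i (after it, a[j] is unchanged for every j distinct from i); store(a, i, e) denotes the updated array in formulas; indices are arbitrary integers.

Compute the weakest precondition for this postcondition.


Working backward. After the program, the postcondition ((t > r ==> t + r - 1 <= 2*b + 9) && 3*data[4] - 5 < -6) && (t - t == 0 || (!(r - 5 == data[1] - 6))) must hold; in canonical form it is (t > r ==> r + t <= 2*b + 10) && 3*data[4] < -1.
Before t := 3*b - 4: (3*b > r + 4 ==> b + r <= 14) && 3*data[4] < -1
Before skip: (3*b > r + 4 ==> b + r <= 14) && 3*data[4] < -1
Answer: WP = (3*b > r + 4 ==> b + r <= 14) && 3*data[4] < -1


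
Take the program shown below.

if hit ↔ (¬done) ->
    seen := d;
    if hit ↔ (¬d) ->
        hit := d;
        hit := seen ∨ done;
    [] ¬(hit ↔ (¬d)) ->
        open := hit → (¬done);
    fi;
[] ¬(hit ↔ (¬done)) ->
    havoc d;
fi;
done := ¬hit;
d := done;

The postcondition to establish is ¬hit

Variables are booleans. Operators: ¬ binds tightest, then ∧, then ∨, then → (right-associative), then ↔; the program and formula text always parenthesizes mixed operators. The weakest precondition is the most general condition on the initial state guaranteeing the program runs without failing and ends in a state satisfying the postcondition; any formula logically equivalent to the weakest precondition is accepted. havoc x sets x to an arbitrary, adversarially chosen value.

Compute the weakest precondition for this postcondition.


Working backward. After the program, ¬hit must hold.
Before d := done: ¬hit
Before done := ¬hit: ¬hit
Then branch requires ((hit ↔ (¬d)) → (¬(d ∨ done))) ∧ ((¬(hit ↔ (¬d))) → (¬hit)); else branch requires ¬hit.
Before the if: ((hit ↔ (¬done)) → (((hit ↔ (¬d)) → (¬(d ∨ done))) ∧ ((¬(hit ↔ (¬d))) → (¬hit)))) ∧ ((¬(hit ↔ (¬done))) → (¬hit))
Answer: WP = ((hit ↔ (¬done)) → (((hit ↔ (¬d)) → (¬(d ∨ done))) ∧ ((¬(hit ↔ (¬d))) → (¬hit)))) ∧ ((¬(hit ↔ (¬done))) → (¬hit))


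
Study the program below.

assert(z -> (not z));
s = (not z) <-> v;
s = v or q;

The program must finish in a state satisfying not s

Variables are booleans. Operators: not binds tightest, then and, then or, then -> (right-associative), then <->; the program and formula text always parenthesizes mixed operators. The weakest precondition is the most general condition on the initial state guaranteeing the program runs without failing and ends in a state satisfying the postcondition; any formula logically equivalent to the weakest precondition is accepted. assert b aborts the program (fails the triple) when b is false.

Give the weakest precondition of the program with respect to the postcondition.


Working backward. After the program, not s must hold.
Before s := v or q: not (v or q)
Before s := (not z) <-> v: not (v or q)
Before assert z -> (not z): (z -> (not z)) and (not (v or q))
Answer: WP = (z -> (not z)) and (not (v or q))


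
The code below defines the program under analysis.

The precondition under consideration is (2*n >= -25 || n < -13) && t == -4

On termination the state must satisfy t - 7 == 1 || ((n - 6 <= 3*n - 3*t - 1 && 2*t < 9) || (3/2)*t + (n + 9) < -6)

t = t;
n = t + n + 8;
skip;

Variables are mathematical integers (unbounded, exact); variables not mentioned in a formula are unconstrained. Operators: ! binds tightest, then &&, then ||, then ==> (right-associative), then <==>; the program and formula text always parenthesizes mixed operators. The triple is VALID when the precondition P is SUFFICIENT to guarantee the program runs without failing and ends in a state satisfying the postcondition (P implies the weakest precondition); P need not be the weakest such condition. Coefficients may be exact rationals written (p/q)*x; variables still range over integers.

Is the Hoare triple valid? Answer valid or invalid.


Working backward. After the program, the postcondition t - 7 == 1 || ((n - 6 <= 3*n - 3*t - 1 && 2*t < 9) || (3/2)*t + (n + 9) < -6) must hold; in canonical form it is t == 8 || (3*t <= 2*n + 5 && 2*t < 9) || n + (3/2)*t < -15.
Before skip: t == 8 || (3*t <= 2*n + 5 && 2*t < 9) || n + (3/2)*t < -15
Before n := t + n + 8: t == 8 || (t <= 2*n + 21 && 2*t < 9) || n + (5/2)*t < -23
Before t := t: t == 8 || (t <= 2*n + 21 && 2*t < 9) || n + (5/2)*t < -23
The weakest precondition is t == 8 || (t <= 2*n + 21 && 2*t < 9) || n + (5/2)*t < -23.
Check whether (2*n >= -25 || n < -13) && t == -4 implies it.
Every state satisfying the precondition satisfies the weakest precondition: the implication holds.
Answer: valid


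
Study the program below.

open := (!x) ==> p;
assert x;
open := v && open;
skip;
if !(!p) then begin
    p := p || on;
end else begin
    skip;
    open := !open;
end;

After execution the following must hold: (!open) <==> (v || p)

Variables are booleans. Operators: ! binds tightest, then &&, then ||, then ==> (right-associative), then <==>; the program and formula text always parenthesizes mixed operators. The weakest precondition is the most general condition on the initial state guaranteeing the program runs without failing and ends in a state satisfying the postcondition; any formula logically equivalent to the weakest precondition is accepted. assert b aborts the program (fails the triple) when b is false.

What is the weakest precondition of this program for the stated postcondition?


Working backward. After the program, (!open) <==> (v || p) must hold.
Then branch requires (!open) <==> (v || p || on); else branch requires open <==> (v || p).
Before the if: (p ==> ((!open) <==> (v || p || on))) && ((!p) ==> (open <==> (v || p)))
Before skip: (p ==> ((!open) <==> (v || p || on))) && ((!p) ==> (open <==> (v || p)))
Before open := v && open: (p ==> ((!(v && open)) <==> (v || p || on))) && ((!p) ==> ((v && open) <==> (v || p)))
Before assert x: x && (p ==> ((!(v && open)) <==> (v || p || on))) && ((!p) ==> ((v && open) <==> (v || p)))
Before open := (!x) ==> p: x && (p ==> ((!(v && ((!x) ==> p))) <==> (v || p || on))) && ((!p) ==> ((v && ((!x) ==> p)) <==> (v || p)))
Answer: WP = x && (p ==> ((!(v && ((!x) ==> p))) <==> (v || p || on))) && ((!p) ==> ((v && ((!x) ==> p)) <==> (v || p)))


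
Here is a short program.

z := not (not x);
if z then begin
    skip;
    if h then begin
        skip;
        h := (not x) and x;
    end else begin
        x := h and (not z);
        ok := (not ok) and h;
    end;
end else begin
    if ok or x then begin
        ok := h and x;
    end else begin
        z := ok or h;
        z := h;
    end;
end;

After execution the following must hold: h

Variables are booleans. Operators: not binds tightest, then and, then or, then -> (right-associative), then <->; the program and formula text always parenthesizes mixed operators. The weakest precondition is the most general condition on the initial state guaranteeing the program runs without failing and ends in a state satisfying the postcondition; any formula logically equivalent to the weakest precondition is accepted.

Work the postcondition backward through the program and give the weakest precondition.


Working backward. After the program, h must hold.
Then branch requires (not h) and ((not h) -> h); else branch requires ((ok or x) -> h) and ((not (ok or x)) -> h).
Before the if: (z -> ((not h) and ((not h) -> h))) and ((not z) -> (((ok or x) -> h) and ((not (ok or x)) -> h)))
Before z := not (not x): (x -> ((not h) and ((not h) -> h))) and ((not x) -> (((ok or x) -> h) and ((not (ok or x)) -> h)))
Answer: WP = (x -> ((not h) and ((not h) -> h))) and ((not x) -> (((ok or x) -> h) and ((not (ok or x)) -> h)))


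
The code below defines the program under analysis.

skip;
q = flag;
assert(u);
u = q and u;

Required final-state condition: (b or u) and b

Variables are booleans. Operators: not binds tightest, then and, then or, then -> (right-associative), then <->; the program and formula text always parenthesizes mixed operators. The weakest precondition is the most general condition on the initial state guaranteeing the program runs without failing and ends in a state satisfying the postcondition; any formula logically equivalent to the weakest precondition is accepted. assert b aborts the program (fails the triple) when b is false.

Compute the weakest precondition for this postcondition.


Working backward. After the program, (b or u) and b must hold.
Before u := q and u: (b or (q and u)) and b
Before assert u: u and (b or (q and u)) and b
Before q := flag: u and (b or (flag and u)) and b
Before skip: u and (b or (flag and u)) and b
Answer: WP = u and (b or (flag and u)) and b


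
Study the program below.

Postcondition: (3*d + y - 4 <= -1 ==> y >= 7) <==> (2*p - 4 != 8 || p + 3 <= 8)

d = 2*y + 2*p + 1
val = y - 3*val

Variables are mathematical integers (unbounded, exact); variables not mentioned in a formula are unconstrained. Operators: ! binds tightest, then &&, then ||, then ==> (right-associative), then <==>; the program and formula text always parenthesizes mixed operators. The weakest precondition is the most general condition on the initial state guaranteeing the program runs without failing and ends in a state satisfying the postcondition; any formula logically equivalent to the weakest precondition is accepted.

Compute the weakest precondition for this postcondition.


Working backward. After the program, the postcondition (3*d + y - 4 <= -1 ==> y >= 7) <==> (2*p - 4 != 8 || p + 3 <= 8) must hold; in canonical form it is (3*d + y <= 3 ==> y >= 7) <==> (2*p != 12 || p <= 5).
Before val := y - 3*val: (3*d + y <= 3 ==> y >= 7) <==> (2*p != 12 || p <= 5)
Before d := 2*y + 2*p + 1: (6*p + 7*y <= 0 ==> y >= 7) <==> (2*p != 12 || p <= 5)
Answer: WP = (6*p + 7*y <= 0 ==> y >= 7) <==> (2*p != 12 || p <= 5)


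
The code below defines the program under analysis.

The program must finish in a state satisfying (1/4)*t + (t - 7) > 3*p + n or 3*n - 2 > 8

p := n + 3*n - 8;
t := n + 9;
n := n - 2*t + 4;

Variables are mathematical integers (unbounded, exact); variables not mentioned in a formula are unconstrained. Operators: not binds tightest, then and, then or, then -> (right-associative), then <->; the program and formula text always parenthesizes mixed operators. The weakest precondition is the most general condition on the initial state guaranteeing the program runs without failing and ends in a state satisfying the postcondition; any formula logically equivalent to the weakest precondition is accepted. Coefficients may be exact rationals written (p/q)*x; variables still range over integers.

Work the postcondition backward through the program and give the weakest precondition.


Working backward. After the program, the postcondition (1/4)*t + (t - 7) > 3*p + n or 3*n - 2 > 8 must hold; in canonical form it is (5/4)*t > n + 3*p + 7 or 3*n > 10.
Before n := n - 2*t + 4: (13/4)*t > n + 3*p + 11 or 3*n > 6*t - 2
Before t := n + 9: (9/4)*n > 3*p - 73/4 or 3*n < -52
Before p := n + 3*n - 8: (39/4)*n < 169/4 or 3*n < -52
Answer: WP = (39/4)*n < 169/4 or 3*n < -52


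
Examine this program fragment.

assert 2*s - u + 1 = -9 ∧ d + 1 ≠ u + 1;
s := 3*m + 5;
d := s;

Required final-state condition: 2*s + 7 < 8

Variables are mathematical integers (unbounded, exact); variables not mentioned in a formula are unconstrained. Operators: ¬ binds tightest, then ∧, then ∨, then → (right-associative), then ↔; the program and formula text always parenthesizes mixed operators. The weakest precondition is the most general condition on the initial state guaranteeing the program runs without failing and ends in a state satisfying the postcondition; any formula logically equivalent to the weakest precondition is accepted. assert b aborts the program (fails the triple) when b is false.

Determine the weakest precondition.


Working backward. After the program, the postcondition 2*s + 7 < 8 must hold; in canonical form it is 2*s < 1.
Before d := s: 2*s < 1
Before s := 3*m + 5: 6*m < -9
Before assert 2*s - u + 1 = -9 ∧ d + 1 ≠ u + 1: 2*s = u - 10 ∧ d ≠ u ∧ 6*m < -9
Answer: WP = 2*s = u - 10 ∧ d ≠ u ∧ 6*m < -9


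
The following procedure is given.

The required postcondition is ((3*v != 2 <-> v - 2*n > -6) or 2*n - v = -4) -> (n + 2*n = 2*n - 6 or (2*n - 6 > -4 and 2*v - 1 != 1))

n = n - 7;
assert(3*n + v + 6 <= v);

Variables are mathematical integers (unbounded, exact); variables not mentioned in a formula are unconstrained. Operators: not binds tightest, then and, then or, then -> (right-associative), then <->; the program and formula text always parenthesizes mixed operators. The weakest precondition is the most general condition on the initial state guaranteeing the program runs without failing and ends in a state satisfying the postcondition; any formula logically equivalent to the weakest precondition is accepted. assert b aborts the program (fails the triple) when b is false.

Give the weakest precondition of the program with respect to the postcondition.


Working backward. After the program, the postcondition ((3*v != 2 <-> v - 2*n > -6) or 2*n - v = -4) -> (n + 2*n = 2*n - 6 or (2*n - 6 > -4 and 2*v - 1 != 1)) must hold; in canonical form it is ((3*v != 2 <-> v > 2*n - 6) or 2*n = v - 4) -> (n = -6 or (2*n > 2 and 2*v != 2)).
Before assert 3*n + v + 6 <= v: 3*n <= -6 and (((3*v != 2 <-> v > 2*n - 6) or 2*n = v - 4) -> (n = -6 or (2*n > 2 and 2*v != 2)))
Before n := n - 7: 3*n <= 15 and (((3*v != 2 <-> v > 2*n - 20) or 2*n = v + 10) -> (n = 1 or (2*n > 16 and 2*v != 2)))
Answer: WP = 3*n <= 15 and (((3*v != 2 <-> v > 2*n - 20) or 2*n = v + 10) -> (n = 1 or (2*n > 16 and 2*v != 2)))


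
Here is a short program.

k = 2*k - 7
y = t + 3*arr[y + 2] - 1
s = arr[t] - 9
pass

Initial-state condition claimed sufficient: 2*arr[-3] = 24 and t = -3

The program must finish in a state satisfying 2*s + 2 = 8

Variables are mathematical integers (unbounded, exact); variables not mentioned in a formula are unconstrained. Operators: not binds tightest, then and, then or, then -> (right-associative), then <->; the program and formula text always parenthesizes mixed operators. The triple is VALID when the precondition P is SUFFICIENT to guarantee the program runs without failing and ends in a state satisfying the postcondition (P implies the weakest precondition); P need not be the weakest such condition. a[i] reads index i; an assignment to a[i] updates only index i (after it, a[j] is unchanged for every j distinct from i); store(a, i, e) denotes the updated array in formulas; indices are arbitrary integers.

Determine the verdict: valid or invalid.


Working backward. After the program, the postcondition 2*s + 2 = 8 must hold; in canonical form it is 2*s = 6.
Before skip: 2*s = 6
Before s := arr[t] - 9: 2*arr[t] = 24
Before y := t + 3*arr[y + 2] - 1: 2*arr[t] = 24
Before k := 2*k - 7: 2*arr[t] = 24
The weakest precondition is 2*arr[t] = 24.
Check whether 2*arr[-3] = 24 and t = -3 implies it.
Every state satisfying the precondition satisfies the weakest precondition: the implication holds.
Answer: valid
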